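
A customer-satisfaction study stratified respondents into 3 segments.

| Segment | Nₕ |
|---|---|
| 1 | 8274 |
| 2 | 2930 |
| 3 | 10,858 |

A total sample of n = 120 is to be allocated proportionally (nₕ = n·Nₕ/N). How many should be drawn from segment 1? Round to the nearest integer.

45

Share of segment 1 = 8274/22062 = 0.37503.
Allocate 120 × 0.37503 = 45.004... → 45.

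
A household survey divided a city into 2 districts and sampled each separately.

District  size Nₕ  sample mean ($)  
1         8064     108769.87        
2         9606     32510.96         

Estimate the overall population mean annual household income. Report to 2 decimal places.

N = 17670; weights Wₕ = Nₕ/N = (0.4564, 0.5436).
x̄_st = Σ Wₕ·x̄ₕ = 0.4564·108769.87 + 0.5436·32510.96 ≈ 67312.9889...
→ 67312.99.

67312.99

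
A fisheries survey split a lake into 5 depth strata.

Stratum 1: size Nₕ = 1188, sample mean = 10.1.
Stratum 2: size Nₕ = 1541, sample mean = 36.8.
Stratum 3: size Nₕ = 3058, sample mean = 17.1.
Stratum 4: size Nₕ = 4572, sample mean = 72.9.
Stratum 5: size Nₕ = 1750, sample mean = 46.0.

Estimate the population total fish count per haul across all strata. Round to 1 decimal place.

534798.2

Population total = Σ Nₕ·x̄ₕ (each stratum's size times its mean).
1188·10.1 + 1541·36.8 + 3058·17.1 + 4572·72.9 + 1750·46.0 = 11998.8 + 56708.8 + 52291.8 + 333298.8 + 80500 = 534798.2.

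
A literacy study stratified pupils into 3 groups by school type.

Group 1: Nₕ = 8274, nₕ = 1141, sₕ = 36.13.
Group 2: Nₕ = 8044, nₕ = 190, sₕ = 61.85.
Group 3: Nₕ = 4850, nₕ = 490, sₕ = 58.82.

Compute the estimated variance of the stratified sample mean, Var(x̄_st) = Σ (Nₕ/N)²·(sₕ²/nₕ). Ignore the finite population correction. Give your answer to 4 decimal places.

3.4529

N = 21168; Wₕ = Nₕ/N.
group 1: (8274/21168)²·36.13²/1141 = 0.1747920
group 2: (8044/21168)²·61.85²/190 = 2.9074368
group 3: (4850/21168)²·58.82²/490 = 0.3706618
Sum = 3.4528906 → 3.4529.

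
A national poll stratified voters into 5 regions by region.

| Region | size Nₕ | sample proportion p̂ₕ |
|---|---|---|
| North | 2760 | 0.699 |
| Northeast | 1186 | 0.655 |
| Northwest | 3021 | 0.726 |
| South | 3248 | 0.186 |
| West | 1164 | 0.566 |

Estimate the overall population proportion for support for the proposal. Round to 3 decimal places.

N = 2760 + 1186 + 3021 + 3248 + 1164 = 11379.
Overall proportion = Σ (Nₕ/N)·p̂ₕ.
Σ Nₕp̂ₕ = 1929.24 + 776.83 + 2193.246 + 604.128 + 658.824 = 6162.268.
6162.268 / 11379 = 0.54155... → 0.542.

0.542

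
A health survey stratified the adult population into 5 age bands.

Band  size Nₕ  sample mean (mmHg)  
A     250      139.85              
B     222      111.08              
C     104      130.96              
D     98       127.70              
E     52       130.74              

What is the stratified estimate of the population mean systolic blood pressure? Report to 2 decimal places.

127.49

N = 250 + 222 + 104 + 98 + 52 = 726.
The stratified mean weights each stratum mean by its population share Nₕ/N.
Σ Nₕx̄ₕ = 250·139.85 + 222·111.08 + 104·130.96 + 98·127.70 + 52·130.74 = 34962.5 + 24659.76 + 13619.84 + 12514.6 + 6798.48 = 92555.18.
Divide by N: 92555.18 / 726 = 127.4865... → 127.49.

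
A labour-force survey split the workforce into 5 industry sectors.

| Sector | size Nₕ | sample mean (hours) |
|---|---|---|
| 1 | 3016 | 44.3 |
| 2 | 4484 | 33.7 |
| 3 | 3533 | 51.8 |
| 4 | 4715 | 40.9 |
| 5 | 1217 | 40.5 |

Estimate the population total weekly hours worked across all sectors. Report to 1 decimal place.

709861.0

Estimate total by summing Nₕ·x̄ₕ over strata.
3016·44.3 + 4484·33.7 + 3533·51.8 + 4715·40.9 + 1217·40.5 = 133608.8 + 151110.8 + 183009.4 + 192843.5 + 49288.5 = 709861.0.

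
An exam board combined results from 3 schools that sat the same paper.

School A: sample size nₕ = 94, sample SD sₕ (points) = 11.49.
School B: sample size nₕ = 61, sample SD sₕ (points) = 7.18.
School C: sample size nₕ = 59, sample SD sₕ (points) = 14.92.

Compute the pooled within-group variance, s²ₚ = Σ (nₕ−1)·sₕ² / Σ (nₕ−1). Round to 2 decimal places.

134.04

A: (94−1)·11.49² = 93·132.0201 = 12277.8693
B: (61−1)·7.18² = 60·51.5524 = 3093.144
C: (59−1)·14.92² = 58·222.6064 = 12911.1712
Numerator = 28282.1845; denominator = Σ(nₕ−1) = 211.
s²ₚ = 28282.1845/211 = 134.0388... → 134.04.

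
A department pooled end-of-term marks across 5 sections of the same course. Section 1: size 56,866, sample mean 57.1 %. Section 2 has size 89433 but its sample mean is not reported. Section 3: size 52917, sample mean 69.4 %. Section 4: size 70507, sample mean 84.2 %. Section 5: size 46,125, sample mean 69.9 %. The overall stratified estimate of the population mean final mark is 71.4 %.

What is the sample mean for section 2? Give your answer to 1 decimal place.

72.4

N = 56866 + 89433 + 52917 + 70507 + 46125 = 315848.
Overall total = μ·N = 71.4·315848 = 22551547.2.
Subtract the known strata: 56866·57.1 + 52917·69.4 + 70507·84.2 + 46125·69.9 = 16080315.3.
Remaining total for section 2: 22551547.2 − 16080315.3 = 6471231.9.
Divide by its size: 6471231.9 / 89433 = 72.358... → 72.4.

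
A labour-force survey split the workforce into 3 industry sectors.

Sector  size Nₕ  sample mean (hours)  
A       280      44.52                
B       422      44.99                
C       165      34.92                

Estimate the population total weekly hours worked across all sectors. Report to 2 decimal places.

Estimate total by summing Nₕ·x̄ₕ over strata.
280·44.52 + 422·44.99 + 165·34.92 = 12465.6 + 18985.78 + 5761.8 = 37213.18.

37213.18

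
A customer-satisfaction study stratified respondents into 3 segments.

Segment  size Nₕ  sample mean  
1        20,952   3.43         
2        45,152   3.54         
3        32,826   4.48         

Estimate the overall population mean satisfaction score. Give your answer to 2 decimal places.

N = 20952 + 45152 + 32826 = 98930.
Overall mean = Σ (Nₕ/N)·x̄ₕ — weight by population share, not a simple average.
Σ Nₕx̄ₕ = 20952·3.43 + 45152·3.54 + 32826·4.48 = 71865.36 + 159838.08 + 147060.48 = 378763.92.
Divide by N: 378763.92 / 98930 = 3.8286... → 3.83.

3.83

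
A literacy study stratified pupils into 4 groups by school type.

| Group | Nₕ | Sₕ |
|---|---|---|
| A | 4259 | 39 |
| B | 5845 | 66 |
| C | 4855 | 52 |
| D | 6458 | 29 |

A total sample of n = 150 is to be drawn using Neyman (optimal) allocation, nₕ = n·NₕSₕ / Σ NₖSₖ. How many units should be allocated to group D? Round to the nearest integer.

28

Σ NₕSₕ = 4259·39 + 5845·66 + 4855·52 + 6458·29 = 991613.
Share for D: 187282/991613 = 0.18887.
n_D = 150 × 0.18887 = 28.330... → 28.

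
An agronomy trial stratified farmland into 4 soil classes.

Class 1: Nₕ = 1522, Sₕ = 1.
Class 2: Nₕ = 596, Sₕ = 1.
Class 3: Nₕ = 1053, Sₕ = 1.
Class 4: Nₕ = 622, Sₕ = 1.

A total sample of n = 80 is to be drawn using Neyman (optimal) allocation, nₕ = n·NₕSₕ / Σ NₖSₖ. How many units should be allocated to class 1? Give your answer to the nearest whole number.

1: NₕSₕ = 1522·1 = 1522
2: NₕSₕ = 596·1 = 596
3: NₕSₕ = 1053·1 = 1053
4: NₕSₕ = 622·1 = 622
Σ NₕSₕ = 3793.
n_1 = 80·1522/3793 = 32.101... → 32.

32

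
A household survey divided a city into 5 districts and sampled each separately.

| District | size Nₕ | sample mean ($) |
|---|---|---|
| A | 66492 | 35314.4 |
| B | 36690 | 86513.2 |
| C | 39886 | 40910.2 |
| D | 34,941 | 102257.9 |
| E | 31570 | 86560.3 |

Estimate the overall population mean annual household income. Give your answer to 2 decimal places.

N = 66492 + 36690 + 39886 + 34941 + 31570 = 209579.
Overall mean = Σ (Nₕ/N)·x̄ₕ — weight by population share, not a simple average.
Σ Nₕx̄ₕ = 66492·35314.4 + 36690·86513.2 + 39886·40910.2 + 34941·102257.9 + 31570·86560.3 = 2348125084.8 + 3174169308 + 1631744237.2 + 3572993283.9 + 2732708671 = 13459740584.9.
Divide by N: 13459740584.9 / 209579 = 64222.7541... → 64222.75.

64222.75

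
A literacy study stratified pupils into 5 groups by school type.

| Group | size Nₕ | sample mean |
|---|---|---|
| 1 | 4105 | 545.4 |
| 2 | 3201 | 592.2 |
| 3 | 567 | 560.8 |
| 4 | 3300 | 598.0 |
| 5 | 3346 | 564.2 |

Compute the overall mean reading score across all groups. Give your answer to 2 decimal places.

N = 4105 + 3201 + 567 + 3300 + 3346 = 14519.
The stratified mean weights each stratum mean by its population share Nₕ/N.
Σ Nₕx̄ₕ = 4105·545.4 + 3201·592.2 + 567·560.8 + 3300·598.0 + 3346·564.2 = 2238867 + 1895632.2 + 317973.6 + 1973400 + 1887813.2 = 8313686.
Divide by N: 8313686 / 14519 = 572.6073... → 572.61.

572.61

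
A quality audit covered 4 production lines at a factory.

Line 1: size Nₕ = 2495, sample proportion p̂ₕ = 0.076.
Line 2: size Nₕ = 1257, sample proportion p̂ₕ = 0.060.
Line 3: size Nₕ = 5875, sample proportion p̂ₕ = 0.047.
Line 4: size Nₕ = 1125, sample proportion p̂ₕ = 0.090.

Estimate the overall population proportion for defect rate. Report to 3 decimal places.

N = 2495 + 1257 + 5875 + 1125 = 10752.
Overall proportion = Σ (Nₕ/N)·p̂ₕ.
Σ Nₕp̂ₕ = 189.62 + 75.42 + 276.125 + 101.25 = 642.415.
642.415 / 10752 = 0.05975... → 0.060.

0.060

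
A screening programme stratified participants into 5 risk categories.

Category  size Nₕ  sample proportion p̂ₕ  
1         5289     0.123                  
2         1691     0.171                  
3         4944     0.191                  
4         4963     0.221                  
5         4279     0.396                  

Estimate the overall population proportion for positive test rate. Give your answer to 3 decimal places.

0.221

Wₕ = Nₕ/N with N = 21166: 0.2499, 0.0799, 0.2336, 0.2345, 0.2022.
p̂_st = 0.2499·0.123 + 0.0799·0.171 + 0.2336·0.191 + 0.2345·0.221 + 0.2022·0.396 ≈ 0.22089... → 0.221.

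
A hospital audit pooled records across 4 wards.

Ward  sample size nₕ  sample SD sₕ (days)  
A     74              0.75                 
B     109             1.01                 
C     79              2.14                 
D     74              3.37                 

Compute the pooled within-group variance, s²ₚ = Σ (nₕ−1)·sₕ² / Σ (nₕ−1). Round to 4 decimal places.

4.0286

A: (74−1)·0.75² = 73·0.5625 = 41.0625
B: (109−1)·1.01² = 108·1.0201 = 110.1708
C: (79−1)·2.14² = 78·4.5796 = 357.2088
D: (74−1)·3.37² = 73·11.3569 = 829.0537
Numerator = 1337.4958; denominator = Σ(nₕ−1) = 332.
s²ₚ = 1337.4958/332 = 4.028602... → 4.0286.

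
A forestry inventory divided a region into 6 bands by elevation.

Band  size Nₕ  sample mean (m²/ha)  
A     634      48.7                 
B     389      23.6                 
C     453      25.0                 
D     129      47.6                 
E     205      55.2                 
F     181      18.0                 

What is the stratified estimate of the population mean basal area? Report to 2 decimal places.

36.21

N = 634 + 389 + 453 + 129 + 205 + 181 = 1991.
The stratified mean weights each stratum mean by its population share Nₕ/N.
Σ Nₕx̄ₕ = 634·48.7 + 389·23.6 + 453·25.0 + 129·47.6 + 205·55.2 + 181·18.0 = 30875.8 + 9180.4 + 11325 + 6140.4 + 11316 + 3258 = 72095.6.
Divide by N: 72095.6 / 1991 = 36.2107... → 36.21.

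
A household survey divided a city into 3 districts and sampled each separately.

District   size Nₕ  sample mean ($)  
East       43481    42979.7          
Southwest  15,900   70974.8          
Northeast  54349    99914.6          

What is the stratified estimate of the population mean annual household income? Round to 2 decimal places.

N = 113730; weights Wₕ = Nₕ/N = (0.3823, 0.1398, 0.4779).
x̄_st = Σ Wₕ·x̄ₕ = 0.3823·42979.7 + 0.1398·70974.8 + 0.4779·99914.6 ≈ 74101.4530...
→ 74101.45.

74101.45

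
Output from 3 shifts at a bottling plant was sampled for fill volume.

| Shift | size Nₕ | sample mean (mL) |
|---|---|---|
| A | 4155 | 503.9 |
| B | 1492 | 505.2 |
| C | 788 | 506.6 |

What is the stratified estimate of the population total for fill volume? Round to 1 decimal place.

Population total = Σ Nₕ·x̄ₕ (each stratum's size times its mean).
4155·503.9 + 1492·505.2 + 788·506.6 = 2093704.5 + 753758.4 + 399200.8 = 3246663.7.

3246663.7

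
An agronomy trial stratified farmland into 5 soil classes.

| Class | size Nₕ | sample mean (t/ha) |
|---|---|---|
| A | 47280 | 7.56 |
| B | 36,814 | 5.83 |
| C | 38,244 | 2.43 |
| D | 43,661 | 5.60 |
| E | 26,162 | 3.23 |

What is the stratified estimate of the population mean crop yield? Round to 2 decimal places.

N = 192161; weights Wₕ = Nₕ/N = (0.2460, 0.1916, 0.1990, 0.2272, 0.1361).
x̄_st = Σ Wₕ·x̄ₕ = 0.2460·7.56 + 0.1916·5.83 + 0.1990·2.43 + 0.2272·5.60 + 0.1361·3.23 ≈ 5.1727...
→ 5.17.

5.17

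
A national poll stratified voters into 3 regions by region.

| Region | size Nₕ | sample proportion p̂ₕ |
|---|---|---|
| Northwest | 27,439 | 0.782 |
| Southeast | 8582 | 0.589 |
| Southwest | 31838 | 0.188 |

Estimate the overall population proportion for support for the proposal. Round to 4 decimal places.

0.4789

Wₕ = Nₕ/N with N = 67859: 0.4044, 0.1265, 0.4692.
p̂_st = 0.4044·0.782 + 0.1265·0.589 + 0.4692·0.188 ≈ 0.478899... → 0.4789.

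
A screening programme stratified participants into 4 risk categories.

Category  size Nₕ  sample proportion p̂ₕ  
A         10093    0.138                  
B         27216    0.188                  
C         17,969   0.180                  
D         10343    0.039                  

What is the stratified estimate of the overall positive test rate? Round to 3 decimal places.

0.155

Wₕ = Nₕ/N with N = 65621: 0.1538, 0.4147, 0.2738, 0.1576.
p̂_st = 0.1538·0.138 + 0.4147·0.188 + 0.2738·0.180 + 0.1576·0.039 ≈ 0.15463... → 0.155.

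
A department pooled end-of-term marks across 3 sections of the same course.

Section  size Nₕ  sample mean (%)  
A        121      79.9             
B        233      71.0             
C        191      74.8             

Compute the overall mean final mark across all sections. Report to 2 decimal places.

74.31

x̄_st = (Σ Nₕx̄ₕ) / (Σ Nₕ) = (121·79.9 + 233·71.0 + 191·74.8) / 545
= 40497.7 / 545 = 74.3077... → 74.31.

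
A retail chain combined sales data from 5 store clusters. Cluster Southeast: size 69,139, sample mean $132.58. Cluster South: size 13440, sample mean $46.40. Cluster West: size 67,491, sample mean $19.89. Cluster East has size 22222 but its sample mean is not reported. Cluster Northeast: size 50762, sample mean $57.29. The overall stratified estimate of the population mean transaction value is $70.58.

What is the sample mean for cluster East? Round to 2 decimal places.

N = 69139 + 13440 + 67491 + 22222 + 50762 = 223054.
Overall total = μ·N = 70.58·223054 = 15743151.32.
Subtract the known strata: 69139·132.58 + 13440·46.40 + 67491·19.89 + 50762·57.29 = 14040615.59.
Remaining total for cluster East: 15743151.32 − 14040615.59 = 1702535.73.
Divide by its size: 1702535.73 / 22222 = 76.6149... → 76.61.

76.61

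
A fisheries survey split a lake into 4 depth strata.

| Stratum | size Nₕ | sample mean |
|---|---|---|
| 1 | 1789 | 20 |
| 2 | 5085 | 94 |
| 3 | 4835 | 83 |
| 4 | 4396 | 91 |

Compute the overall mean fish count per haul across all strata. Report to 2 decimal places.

N = 1789 + 5085 + 4835 + 4396 = 16105.
The stratified mean weights each stratum mean by its population share Nₕ/N.
Σ Nₕx̄ₕ = 1789·20 + 5085·94 + 4835·83 + 4396·91 = 35780 + 477990 + 401305 + 400036 = 1315111.
Divide by N: 1315111 / 16105 = 81.6586... → 81.66.

81.66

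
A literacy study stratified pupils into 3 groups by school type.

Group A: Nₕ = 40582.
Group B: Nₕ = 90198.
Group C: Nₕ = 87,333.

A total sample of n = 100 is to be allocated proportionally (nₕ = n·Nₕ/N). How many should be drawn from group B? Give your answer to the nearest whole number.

N = 40582 + 90198 + 87333 = 218113.
n_B = 100·90198/218113 = 41.354... → 41.

41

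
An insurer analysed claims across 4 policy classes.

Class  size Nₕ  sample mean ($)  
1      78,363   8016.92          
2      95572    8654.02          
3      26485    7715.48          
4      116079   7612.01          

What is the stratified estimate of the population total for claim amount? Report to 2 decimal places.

2543250897.99

Estimate total by summing Nₕ·x̄ₕ over strata.
78363·8016.92 + 95572·8654.02 + 26485·7715.48 + 116079·7612.01 = 628229901.96 + 827081999.44 + 204344487.8 + 883594508.79 = 2543250897.99.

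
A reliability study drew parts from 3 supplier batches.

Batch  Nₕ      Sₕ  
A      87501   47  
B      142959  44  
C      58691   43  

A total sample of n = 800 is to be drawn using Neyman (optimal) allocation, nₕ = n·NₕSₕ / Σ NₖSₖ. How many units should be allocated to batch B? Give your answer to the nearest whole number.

389

Σ NₕSₕ = 87501·47 + 142959·44 + 58691·43 = 12926456.
Share for B: 6290196/12926456 = 0.48661.
n_B = 800 × 0.48661 = 389.291... → 389.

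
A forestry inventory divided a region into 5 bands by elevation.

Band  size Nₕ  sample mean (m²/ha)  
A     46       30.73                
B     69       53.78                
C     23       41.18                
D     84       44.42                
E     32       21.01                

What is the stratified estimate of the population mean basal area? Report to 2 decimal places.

41.24

x̄_st = (Σ Nₕx̄ₕ) / (Σ Nₕ) = (46·30.73 + 69·53.78 + 23·41.18 + 84·44.42 + 32·21.01) / 254
= 10475.14 / 254 = 41.2407... → 41.24.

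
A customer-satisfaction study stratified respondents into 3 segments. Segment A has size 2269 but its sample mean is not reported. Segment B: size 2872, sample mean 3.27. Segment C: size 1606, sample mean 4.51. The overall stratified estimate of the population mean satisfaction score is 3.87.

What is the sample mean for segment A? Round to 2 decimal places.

4.18

Σ Nₕx̄ₕ = N·μ, so 2269·x̄_A = 6747·3.87 − (2872·3.27 + 1606·4.51).
= 26110.89 − 16634.5 = 9476.39.
x̄_A = 9476.39 / 2269 = 4.1765... → 4.18.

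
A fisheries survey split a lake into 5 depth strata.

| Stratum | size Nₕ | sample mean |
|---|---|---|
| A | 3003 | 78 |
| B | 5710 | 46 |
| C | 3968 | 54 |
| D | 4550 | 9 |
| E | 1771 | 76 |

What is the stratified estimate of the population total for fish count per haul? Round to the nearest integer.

886712

Population total = Σ Nₕ·x̄ₕ (each stratum's size times its mean).
3003·78 + 5710·46 + 3968·54 + 4550·9 + 1771·76 = 234234 + 262660 + 214272 + 40950 + 134596 = 886712.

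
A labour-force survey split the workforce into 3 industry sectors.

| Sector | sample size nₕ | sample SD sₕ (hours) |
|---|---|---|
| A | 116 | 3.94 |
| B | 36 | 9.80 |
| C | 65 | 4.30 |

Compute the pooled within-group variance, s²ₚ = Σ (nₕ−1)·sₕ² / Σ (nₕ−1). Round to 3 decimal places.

29.579

Degrees of freedom: 115 + 35 + 64 = 214.
Σ(nₕ−1)sₕ² = 115·15.5236 + 35·96.04 + 64·18.49 = 6329.974.
s²ₚ = 6329.974 / 214 = 29.57932... → 29.579.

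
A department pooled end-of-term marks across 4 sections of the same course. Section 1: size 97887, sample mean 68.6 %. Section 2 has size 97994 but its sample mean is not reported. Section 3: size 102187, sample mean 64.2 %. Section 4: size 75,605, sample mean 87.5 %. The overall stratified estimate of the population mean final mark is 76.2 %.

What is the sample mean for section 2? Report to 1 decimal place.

87.6

N = 97887 + 97994 + 102187 + 75605 = 373673.
Overall total = μ·N = 76.2·373673 = 28473882.6.
Subtract the known strata: 97887·68.6 + 102187·64.2 + 75605·87.5 = 19890891.1.
Remaining total for section 2: 28473882.6 − 19890891.1 = 8582991.5.
Divide by its size: 8582991.5 / 97994 = 87.587... → 87.6.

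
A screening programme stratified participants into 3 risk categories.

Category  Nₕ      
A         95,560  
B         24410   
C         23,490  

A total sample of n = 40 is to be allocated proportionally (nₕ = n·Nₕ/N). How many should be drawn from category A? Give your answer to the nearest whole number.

Share of category A = 95560/143460 = 0.66611.
Allocate 40 × 0.66611 = 26.644... → 27.

27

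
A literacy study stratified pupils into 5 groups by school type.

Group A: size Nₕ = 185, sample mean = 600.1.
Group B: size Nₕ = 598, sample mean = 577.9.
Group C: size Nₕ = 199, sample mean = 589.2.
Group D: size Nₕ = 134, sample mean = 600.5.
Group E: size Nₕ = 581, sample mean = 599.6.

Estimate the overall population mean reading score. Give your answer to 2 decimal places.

590.86

N = 1697; weights Wₕ = Nₕ/N = (0.1090, 0.3524, 0.1173, 0.0790, 0.3424).
x̄_st = Σ Wₕ·x̄ₕ = 0.1090·600.1 + 0.3524·577.9 + 0.1173·589.2 + 0.0790·600.5 + 0.3424·599.6 ≈ 590.8592...
→ 590.86.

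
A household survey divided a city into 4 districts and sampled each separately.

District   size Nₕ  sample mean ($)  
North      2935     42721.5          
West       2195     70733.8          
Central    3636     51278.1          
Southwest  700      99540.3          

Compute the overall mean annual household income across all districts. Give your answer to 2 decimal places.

N = 9466; weights Wₕ = Nₕ/N = (0.3101, 0.2319, 0.3841, 0.0739).
x̄_st = Σ Wₕ·x̄ₕ = 0.3101·42721.5 + 0.2319·70733.8 + 0.3841·51278.1 + 0.0739·99540.3 ≈ 56705.4379...
→ 56705.44.

56705.44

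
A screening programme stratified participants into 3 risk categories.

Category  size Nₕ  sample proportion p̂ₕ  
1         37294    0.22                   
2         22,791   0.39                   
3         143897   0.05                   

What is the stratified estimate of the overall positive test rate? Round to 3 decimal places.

0.119

N = 37294 + 22791 + 143897 = 203982.
Overall proportion = Σ (Nₕ/N)·p̂ₕ.
Σ Nₕp̂ₕ = 8204.68 + 8888.49 + 7194.85 = 24288.02.
24288.02 / 203982 = 0.11907... → 0.119.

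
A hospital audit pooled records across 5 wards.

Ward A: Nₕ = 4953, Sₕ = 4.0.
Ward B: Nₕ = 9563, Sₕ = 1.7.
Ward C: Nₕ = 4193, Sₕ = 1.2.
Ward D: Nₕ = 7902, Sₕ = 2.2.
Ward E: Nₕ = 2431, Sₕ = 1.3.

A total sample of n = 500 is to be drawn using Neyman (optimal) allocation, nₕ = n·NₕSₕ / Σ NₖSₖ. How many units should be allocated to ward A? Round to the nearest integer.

161

Σ NₕSₕ = 4953·4.0 + 9563·1.7 + 4193·1.2 + 7902·2.2 + 2431·1.3 = 61645.4.
Share for A: 19812/61645.4 = 0.32139.
n_A = 500 × 0.32139 = 160.693... → 161.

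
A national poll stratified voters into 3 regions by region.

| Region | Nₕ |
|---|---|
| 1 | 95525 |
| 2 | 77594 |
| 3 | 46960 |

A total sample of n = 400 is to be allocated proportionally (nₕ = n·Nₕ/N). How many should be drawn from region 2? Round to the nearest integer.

Share of region 2 = 77594/220079 = 0.35257.
Allocate 400 × 0.35257 = 141.029... → 141.

141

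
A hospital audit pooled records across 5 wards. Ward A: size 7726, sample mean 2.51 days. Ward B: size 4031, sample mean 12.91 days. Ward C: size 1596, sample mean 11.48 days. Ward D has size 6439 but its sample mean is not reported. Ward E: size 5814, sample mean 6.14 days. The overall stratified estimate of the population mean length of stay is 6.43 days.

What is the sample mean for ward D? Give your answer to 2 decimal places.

6.09

N = 7726 + 4031 + 1596 + 6439 + 5814 = 25606.
Overall total = μ·N = 6.43·25606 = 164646.58.
Subtract the known strata: 7726·2.51 + 4031·12.91 + 1596·11.48 + 5814·6.14 = 125452.51.
Remaining total for ward D: 164646.58 − 125452.51 = 39194.07.
Divide by its size: 39194.07 / 6439 = 6.0870... → 6.09.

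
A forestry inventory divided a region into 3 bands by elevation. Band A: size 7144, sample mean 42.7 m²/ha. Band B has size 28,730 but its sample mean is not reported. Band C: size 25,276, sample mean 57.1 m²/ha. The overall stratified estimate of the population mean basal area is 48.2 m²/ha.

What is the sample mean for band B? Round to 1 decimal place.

Σ Nₕx̄ₕ = N·μ, so 28730·x̄_B = 61150·48.2 − (7144·42.7 + 25276·57.1).
= 2947430 − 1748308.4 = 1199121.6.
x̄_B = 1199121.6 / 28730 = 41.738... → 41.7.

41.7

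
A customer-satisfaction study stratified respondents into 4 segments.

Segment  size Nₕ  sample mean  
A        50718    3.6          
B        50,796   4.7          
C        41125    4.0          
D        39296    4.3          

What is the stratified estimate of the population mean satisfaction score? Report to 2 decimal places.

4.15

N = 181935; weights Wₕ = Nₕ/N = (0.2788, 0.2792, 0.2260, 0.2160).
x̄_st = Σ Wₕ·x̄ₕ = 0.2788·3.6 + 0.2792·4.7 + 0.2260·4.0 + 0.2160·4.3 ≈ 4.1487...
→ 4.15.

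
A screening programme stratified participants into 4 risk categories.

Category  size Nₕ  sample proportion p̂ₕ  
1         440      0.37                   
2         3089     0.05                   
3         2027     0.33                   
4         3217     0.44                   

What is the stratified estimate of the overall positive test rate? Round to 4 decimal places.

Wₕ = Nₕ/N with N = 8773: 0.0502, 0.3521, 0.2310, 0.3667.
p̂_st = 0.0502·0.37 + 0.3521·0.05 + 0.2310·0.33 + 0.3667·0.44 ≈ 0.273754... → 0.2738.

0.2738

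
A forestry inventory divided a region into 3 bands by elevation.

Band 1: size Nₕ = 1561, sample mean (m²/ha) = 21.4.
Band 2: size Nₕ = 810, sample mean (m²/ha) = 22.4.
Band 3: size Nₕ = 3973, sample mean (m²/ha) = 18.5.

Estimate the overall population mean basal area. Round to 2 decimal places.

19.71

N = 1561 + 810 + 3973 = 6344.
Weight each subgroup mean by Nₕ/N and sum.
Σ Nₕx̄ₕ = 1561·21.4 + 810·22.4 + 3973·18.5 = 33405.4 + 18144 + 73500.5 = 125049.9.
Divide by N: 125049.9 / 6344 = 19.7115... → 19.71.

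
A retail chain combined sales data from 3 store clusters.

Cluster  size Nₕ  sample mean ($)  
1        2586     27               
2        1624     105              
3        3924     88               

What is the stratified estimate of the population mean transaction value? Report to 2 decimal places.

72.00

N = 2586 + 1624 + 3924 = 8134.
Overall mean = Σ (Nₕ/N)·x̄ₕ — weight by population share, not a simple average.
Σ Nₕx̄ₕ = 2586·27 + 1624·105 + 3924·88 = 69822 + 170520 + 345312 = 585654.
Divide by N: 585654 / 8134 = 72.0007... → 72.00.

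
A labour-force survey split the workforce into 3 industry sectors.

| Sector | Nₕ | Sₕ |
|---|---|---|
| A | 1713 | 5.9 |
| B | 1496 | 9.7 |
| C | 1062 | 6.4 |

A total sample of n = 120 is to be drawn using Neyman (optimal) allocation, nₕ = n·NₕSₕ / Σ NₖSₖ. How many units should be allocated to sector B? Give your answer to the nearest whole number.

55

Σ NₕSₕ = 1713·5.9 + 1496·9.7 + 1062·6.4 = 31414.7.
Share for B: 14511.2/31414.7 = 0.46192.
n_B = 120 × 0.46192 = 55.431... → 55.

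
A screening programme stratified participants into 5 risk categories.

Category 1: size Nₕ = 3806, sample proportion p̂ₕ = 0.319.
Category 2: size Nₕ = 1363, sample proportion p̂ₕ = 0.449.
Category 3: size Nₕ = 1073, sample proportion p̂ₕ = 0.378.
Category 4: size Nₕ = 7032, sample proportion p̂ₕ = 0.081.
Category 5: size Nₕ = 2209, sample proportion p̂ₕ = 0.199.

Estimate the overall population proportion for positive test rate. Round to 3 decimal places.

0.209

N = 3806 + 1363 + 1073 + 7032 + 2209 = 15483.
Overall proportion = Σ (Nₕ/N)·p̂ₕ.
Σ Nₕp̂ₕ = 1214.114 + 611.987 + 405.594 + 569.592 + 439.591 = 3240.878.
3240.878 / 15483 = 0.20932... → 0.209.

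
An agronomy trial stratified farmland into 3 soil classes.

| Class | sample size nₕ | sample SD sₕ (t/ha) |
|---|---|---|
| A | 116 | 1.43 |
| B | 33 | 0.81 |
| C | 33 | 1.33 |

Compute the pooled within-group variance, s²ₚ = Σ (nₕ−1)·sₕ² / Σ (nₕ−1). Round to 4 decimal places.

A: (116−1)·1.43² = 115·2.0449 = 235.1635
B: (33−1)·0.81² = 32·0.6561 = 20.9952
C: (33−1)·1.33² = 32·1.7689 = 56.6048
Numerator = 312.7635; denominator = Σ(nₕ−1) = 179.
s²ₚ = 312.7635/179 = 1.747282... → 1.7473.

1.7473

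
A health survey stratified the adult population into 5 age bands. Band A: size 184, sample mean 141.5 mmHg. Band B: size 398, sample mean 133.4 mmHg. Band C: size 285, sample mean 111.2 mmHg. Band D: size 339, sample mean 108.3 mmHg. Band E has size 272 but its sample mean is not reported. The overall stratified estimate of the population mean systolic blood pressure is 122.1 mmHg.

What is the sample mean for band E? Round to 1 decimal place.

121.1

N = 184 + 398 + 285 + 339 + 272 = 1478.
Overall total = μ·N = 122.1·1478 = 180463.8.
Subtract the known strata: 184·141.5 + 398·133.4 + 285·111.2 + 339·108.3 = 147534.9.
Remaining total for band E: 180463.8 − 147534.9 = 32928.9.
Divide by its size: 32928.9 / 272 = 121.062... → 121.1.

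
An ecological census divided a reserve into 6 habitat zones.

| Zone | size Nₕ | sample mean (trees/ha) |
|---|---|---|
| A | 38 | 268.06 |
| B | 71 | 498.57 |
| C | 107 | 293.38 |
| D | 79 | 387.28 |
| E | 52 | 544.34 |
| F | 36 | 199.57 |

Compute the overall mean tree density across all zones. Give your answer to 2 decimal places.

373.53

N = 38 + 71 + 107 + 79 + 52 + 36 = 383.
Weight each subgroup mean by Nₕ/N and sum.
Σ Nₕx̄ₕ = 38·268.06 + 71·498.57 + 107·293.38 + 79·387.28 + 52·544.34 + 36·199.57 = 10186.28 + 35398.47 + 31391.66 + 30595.12 + 28305.68 + 7184.52 = 143061.73.
Divide by N: 143061.73 / 383 = 373.5293... → 373.53.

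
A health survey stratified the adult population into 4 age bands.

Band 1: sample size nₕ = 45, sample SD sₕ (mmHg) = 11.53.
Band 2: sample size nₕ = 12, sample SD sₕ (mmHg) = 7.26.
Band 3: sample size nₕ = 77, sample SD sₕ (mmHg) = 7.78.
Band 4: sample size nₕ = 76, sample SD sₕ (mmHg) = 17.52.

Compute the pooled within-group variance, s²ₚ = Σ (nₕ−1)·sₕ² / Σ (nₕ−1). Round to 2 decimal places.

165.29

1: (45−1)·11.53² = 44·132.9409 = 5849.3996
2: (12−1)·7.26² = 11·52.7076 = 579.7836
3: (77−1)·7.78² = 76·60.5284 = 4600.1584
4: (76−1)·17.52² = 75·306.9504 = 23021.28
Numerator = 34050.6216; denominator = Σ(nₕ−1) = 206.
s²ₚ = 34050.6216/206 = 165.2943... → 165.29.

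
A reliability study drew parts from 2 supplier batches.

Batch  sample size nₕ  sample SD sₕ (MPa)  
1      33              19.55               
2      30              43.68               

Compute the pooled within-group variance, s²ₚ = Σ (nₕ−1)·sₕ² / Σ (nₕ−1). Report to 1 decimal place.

1107.6

Degrees of freedom: 32 + 29 = 61.
Σ(nₕ−1)sₕ² = 32·382.2025 + 29·1907.9424 = 67560.8096.
s²ₚ = 67560.8096 / 61 = 1107.554... → 1107.6.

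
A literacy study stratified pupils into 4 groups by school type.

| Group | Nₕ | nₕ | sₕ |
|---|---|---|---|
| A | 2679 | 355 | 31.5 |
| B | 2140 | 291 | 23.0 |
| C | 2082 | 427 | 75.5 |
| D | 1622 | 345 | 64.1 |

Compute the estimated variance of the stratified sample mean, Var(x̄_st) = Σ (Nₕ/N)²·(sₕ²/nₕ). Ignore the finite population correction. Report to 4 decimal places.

1.6187

N = 8523; Wₕ = Nₕ/N.
group A: (2679/8523)²·31.5²/355 = 0.2761552
group B: (2140/8523)²·23.0²/291 = 0.1146054
group C: (2082/8523)²·75.5²/427 = 0.7966040
group D: (1622/8523)²·64.1²/345 = 0.4313340
Sum = 1.6186987 → 1.6187.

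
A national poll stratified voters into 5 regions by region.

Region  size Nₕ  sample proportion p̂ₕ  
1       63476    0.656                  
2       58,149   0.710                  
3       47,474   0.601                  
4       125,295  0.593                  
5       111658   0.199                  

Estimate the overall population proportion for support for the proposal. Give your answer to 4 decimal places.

0.5122

Wₕ = Nₕ/N with N = 406052: 0.1563, 0.1432, 0.1169, 0.3086, 0.2750.
p̂_st = 0.1563·0.656 + 0.1432·0.710 + 0.1169·0.601 + 0.3086·0.593 + 0.2750·0.199 ≈ 0.512195... → 0.5122.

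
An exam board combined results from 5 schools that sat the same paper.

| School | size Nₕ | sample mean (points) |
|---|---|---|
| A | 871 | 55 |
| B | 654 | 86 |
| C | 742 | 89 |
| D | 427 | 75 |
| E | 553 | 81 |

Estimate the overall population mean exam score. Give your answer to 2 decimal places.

76.07

N = 871 + 654 + 742 + 427 + 553 = 3247.
Weight each subgroup mean by Nₕ/N and sum.
Σ Nₕx̄ₕ = 871·55 + 654·86 + 742·89 + 427·75 + 553·81 = 47905 + 56244 + 66038 + 32025 + 44793 = 247005.
Divide by N: 247005 / 3247 = 76.0718... → 76.07.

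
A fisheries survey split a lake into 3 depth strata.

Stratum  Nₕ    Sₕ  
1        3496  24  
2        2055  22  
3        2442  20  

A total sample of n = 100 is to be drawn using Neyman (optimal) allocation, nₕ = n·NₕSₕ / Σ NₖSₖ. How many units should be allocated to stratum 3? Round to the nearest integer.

27

1: NₕSₕ = 3496·24 = 83904
2: NₕSₕ = 2055·22 = 45210
3: NₕSₕ = 2442·20 = 48840
Σ NₕSₕ = 177954.
n_3 = 100·48840/177954 = 27.445... → 27.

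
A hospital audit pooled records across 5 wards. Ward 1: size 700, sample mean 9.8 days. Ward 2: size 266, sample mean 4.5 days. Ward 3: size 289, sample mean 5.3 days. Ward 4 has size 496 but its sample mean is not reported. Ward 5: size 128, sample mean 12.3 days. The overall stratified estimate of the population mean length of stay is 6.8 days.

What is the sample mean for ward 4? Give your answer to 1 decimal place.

3.3

Σ Nₕx̄ₕ = N·μ, so 496·x̄_4 = 1879·6.8 − (700·9.8 + 266·4.5 + 289·5.3 + 128·12.3).
= 12777.2 − 11163.1 = 1614.1.
x̄_4 = 1614.1 / 496 = 3.254... → 3.3.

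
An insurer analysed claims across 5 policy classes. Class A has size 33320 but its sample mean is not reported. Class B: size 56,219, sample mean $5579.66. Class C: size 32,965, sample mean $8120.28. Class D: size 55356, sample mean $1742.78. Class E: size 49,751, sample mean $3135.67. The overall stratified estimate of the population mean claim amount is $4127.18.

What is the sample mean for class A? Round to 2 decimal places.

3167.69

N = 33320 + 56219 + 32965 + 55356 + 49751 = 227611.
Overall total = μ·N = 4127.18·227611 = 939391566.98.
Subtract the known strata: 56219·5579.66 + 32965·8120.28 + 55356·1742.78 + 49751·3135.67 = 833843983.59.
Remaining total for class A: 939391566.98 − 833843983.59 = 105547583.39.
Divide by its size: 105547583.39 / 33320 = 3167.6946... → 3167.69.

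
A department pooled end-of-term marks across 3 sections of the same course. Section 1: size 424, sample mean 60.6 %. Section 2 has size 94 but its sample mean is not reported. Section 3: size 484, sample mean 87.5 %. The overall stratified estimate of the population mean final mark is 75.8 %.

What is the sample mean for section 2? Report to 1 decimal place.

N = 424 + 94 + 484 = 1002.
Overall total = μ·N = 75.8·1002 = 75951.6.
Subtract the known strata: 424·60.6 + 484·87.5 = 68044.4.
Remaining total for section 2: 75951.6 − 68044.4 = 7907.2.
Divide by its size: 7907.2 / 94 = 84.119... → 84.1.

84.1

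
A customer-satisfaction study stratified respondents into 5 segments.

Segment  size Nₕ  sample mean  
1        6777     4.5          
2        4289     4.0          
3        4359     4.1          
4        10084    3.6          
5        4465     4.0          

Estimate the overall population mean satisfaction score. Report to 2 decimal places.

N = 6777 + 4289 + 4359 + 10084 + 4465 = 29974.
The stratified mean weights each stratum mean by its population share Nₕ/N.
Σ Nₕx̄ₕ = 6777·4.5 + 4289·4.0 + 4359·4.1 + 10084·3.6 + 4465·4.0 = 30496.5 + 17156 + 17871.9 + 36302.4 + 17860 = 119686.8.
Divide by N: 119686.8 / 29974 = 3.9930... → 3.99.

3.99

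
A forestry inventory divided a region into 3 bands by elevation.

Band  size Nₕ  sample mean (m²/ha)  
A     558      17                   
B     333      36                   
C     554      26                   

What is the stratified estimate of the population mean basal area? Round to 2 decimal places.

N = 1445; weights Wₕ = Nₕ/N = (0.3862, 0.2304, 0.3834).
x̄_st = Σ Wₕ·x̄ₕ = 0.3862·17 + 0.2304·36 + 0.3834·26 ≈ 24.8291...
→ 24.83.

24.83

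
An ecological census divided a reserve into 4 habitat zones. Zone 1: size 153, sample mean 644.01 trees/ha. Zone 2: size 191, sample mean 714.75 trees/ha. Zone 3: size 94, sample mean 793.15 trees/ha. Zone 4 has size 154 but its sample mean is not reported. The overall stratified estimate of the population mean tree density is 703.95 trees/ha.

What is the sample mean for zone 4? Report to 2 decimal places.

N = 153 + 191 + 94 + 154 = 592.
Overall total = μ·N = 703.95·592 = 416738.4.
Subtract the known strata: 153·644.01 + 191·714.75 + 94·793.15 = 309606.88.
Remaining total for zone 4: 416738.4 − 309606.88 = 107131.52.
Divide by its size: 107131.52 / 154 = 695.6592... → 695.66.

695.66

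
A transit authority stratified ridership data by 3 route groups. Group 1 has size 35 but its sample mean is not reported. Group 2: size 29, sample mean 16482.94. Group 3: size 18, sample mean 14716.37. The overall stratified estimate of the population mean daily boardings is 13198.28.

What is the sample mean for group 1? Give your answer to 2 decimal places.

Σ Nₕx̄ₕ = N·μ, so 35·x̄_1 = 82·13198.28 − (29·16482.94 + 18·14716.37).
= 1082258.96 − 742899.92 = 339359.04.
x̄_1 = 339359.04 / 35 = 9695.9726... → 9695.97.

9695.97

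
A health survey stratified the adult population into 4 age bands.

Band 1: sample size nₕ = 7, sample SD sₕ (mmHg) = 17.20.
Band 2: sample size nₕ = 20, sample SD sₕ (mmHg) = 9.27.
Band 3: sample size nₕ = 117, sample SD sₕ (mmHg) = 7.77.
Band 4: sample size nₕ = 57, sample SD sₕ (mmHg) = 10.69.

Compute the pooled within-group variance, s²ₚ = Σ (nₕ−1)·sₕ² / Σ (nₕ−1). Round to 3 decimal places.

1: (7−1)·17.20² = 6·295.84 = 1775.04
2: (20−1)·9.27² = 19·85.9329 = 1632.7251
3: (117−1)·7.77² = 116·60.3729 = 7003.2564
4: (57−1)·10.69² = 56·114.2761 = 6399.4616
Numerator = 16810.4831; denominator = Σ(nₕ−1) = 197.
s²ₚ = 16810.4831/197 = 85.33240... → 85.332.

85.332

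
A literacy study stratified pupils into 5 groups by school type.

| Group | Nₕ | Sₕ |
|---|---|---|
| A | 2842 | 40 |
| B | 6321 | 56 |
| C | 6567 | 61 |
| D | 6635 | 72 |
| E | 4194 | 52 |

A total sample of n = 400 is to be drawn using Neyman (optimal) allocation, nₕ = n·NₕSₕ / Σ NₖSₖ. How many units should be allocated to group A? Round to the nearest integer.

A: NₕSₕ = 2842·40 = 113680
B: NₕSₕ = 6321·56 = 353976
C: NₕSₕ = 6567·61 = 400587
D: NₕSₕ = 6635·72 = 477720
E: NₕSₕ = 4194·52 = 218088
Σ NₕSₕ = 1564051.
n_A = 400·113680/1564051 = 29.073... → 29.

29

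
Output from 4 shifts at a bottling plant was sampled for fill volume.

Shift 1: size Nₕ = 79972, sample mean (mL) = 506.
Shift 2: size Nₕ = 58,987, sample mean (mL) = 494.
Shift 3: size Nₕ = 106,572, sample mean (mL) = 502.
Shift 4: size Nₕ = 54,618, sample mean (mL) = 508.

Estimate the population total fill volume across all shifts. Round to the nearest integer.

150850498

1: 79972·506 = 40465832
2: 58987·494 = 29139578
3: 106572·502 = 53499144
4: 54618·508 = 27745944
τ̂ = Σ Nₕx̄ₕ = 150850498.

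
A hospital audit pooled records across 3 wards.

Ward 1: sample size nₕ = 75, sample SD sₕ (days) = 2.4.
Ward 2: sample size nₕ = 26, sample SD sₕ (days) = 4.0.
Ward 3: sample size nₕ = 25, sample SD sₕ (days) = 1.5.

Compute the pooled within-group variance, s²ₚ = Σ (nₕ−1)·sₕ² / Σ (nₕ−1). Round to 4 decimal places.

1: (75−1)·2.4² = 74·5.76 = 426.24
2: (26−1)·4.0² = 25·16 = 400
3: (25−1)·1.5² = 24·2.25 = 54
Numerator = 880.24; denominator = Σ(nₕ−1) = 123.
s²ₚ = 880.24/123 = 7.156423... → 7.1564.

7.1564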